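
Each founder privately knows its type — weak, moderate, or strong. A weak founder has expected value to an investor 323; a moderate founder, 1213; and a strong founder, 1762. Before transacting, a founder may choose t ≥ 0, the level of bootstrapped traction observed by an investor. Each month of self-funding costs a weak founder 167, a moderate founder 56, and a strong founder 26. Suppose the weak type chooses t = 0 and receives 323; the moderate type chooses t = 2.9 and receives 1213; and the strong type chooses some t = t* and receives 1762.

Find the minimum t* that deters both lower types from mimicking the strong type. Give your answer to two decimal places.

12.70

Weak type (on-path payoff 323) won't mimic when 323 ≥ 1762 − 167·t*, i.e. t* ≥ 8.62.
Moderate type (on-path payoff 1213 − 56×2.9 = 1050.6) won't mimic when 1050.6 ≥ 1762 − 56·t*, i.e. t* ≥ 12.70.
Both must hold, so t* = max(8.62, 12.70) = 12.70. The moderate type's constraint binds.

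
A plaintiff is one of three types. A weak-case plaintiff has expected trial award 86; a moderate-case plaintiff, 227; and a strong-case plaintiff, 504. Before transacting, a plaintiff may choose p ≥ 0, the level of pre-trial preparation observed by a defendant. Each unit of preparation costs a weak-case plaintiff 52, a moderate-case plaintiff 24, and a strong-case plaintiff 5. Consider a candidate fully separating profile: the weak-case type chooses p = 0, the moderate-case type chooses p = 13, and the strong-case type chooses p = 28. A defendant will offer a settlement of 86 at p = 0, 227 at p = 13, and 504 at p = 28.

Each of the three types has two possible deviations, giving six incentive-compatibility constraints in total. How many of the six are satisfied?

Weak-case (own payoff 86): to p=13 gives 227 − 52×13 = -449 → no gain ✓; to p=28 gives 504 − 52×28 = -952 → no gain ✓.
Moderate-case (own payoff 227 − 24×13 = -85): to p=0 gives 86 → profitable ✗; to p=28 gives 504 − 24×28 = -168 → no gain ✓.
Strong-case (own payoff 504 − 5×28 = 364): to p=0 gives 86 → no gain ✓; to p=13 gives 227 − 5×13 = 162 → no gain ✓.
5 of the 6 constraints hold; not an equilibrium.

5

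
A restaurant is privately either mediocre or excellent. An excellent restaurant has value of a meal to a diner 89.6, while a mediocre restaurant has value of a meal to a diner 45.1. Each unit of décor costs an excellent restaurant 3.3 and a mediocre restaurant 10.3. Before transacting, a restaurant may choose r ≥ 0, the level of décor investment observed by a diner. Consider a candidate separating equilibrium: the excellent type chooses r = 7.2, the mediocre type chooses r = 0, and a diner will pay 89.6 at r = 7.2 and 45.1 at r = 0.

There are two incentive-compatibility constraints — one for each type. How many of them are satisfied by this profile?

Mediocre type: stay at 0 → 45.1; mimic → 89.6 − 10.3 × 7.2 = 15.44. IC holds (45.1 ≥ 15.44).
Excellent type: signal → 89.6 − 3.3 × 7.2 = 65.84; deviate to 0 → 45.1. IC holds (65.84 ≥ 45.1).
2 of 2 constraints hold, so this is a separating equilibrium.

2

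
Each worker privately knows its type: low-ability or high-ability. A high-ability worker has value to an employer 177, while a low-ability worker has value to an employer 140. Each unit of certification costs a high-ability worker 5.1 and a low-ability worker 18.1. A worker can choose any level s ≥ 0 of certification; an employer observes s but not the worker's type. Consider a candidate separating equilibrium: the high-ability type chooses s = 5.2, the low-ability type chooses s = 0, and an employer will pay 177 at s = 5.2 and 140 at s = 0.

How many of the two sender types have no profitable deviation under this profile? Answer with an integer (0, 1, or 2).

High-ability type: signal → 177 − 5.1 × 5.2 = 150.48; deviate to 0 → 140. IC holds (150.48 ≥ 140).
Low-ability type: stay at 0 → 140; mimic → 177 − 18.1 × 5.2 = 82.88. IC holds (140 ≥ 82.88).
2 of 2 constraints hold, so this is a separating equilibrium.

2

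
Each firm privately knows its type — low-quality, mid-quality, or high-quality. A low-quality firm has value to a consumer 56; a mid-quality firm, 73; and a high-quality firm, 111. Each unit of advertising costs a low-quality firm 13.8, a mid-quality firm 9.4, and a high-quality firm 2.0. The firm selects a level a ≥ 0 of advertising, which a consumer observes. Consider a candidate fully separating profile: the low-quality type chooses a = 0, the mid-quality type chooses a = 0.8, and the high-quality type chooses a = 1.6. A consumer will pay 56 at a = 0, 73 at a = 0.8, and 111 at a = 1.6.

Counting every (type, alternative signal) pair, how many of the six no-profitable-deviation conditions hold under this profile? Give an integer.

3

Low-quality (own payoff 56): to a=0.8 gives 73 − 13.8×0.8 = 61.96 → profitable ✗; to a=1.6 gives 111 − 13.8×1.6 = 88.92 → profitable ✗.
High-quality (own payoff 111 − 2.0×1.6 = 107.8): to a=0 gives 56 → no gain ✓; to a=0.8 gives 73 − 2.0×0.8 = 71.4 → no gain ✓.
Mid-quality (own payoff 73 − 9.4×0.8 = 65.48): to a=0 gives 56 → no gain ✓; to a=1.6 gives 111 − 9.4×1.6 = 95.96 → profitable ✗.
3 of the 6 constraints hold; not an equilibrium.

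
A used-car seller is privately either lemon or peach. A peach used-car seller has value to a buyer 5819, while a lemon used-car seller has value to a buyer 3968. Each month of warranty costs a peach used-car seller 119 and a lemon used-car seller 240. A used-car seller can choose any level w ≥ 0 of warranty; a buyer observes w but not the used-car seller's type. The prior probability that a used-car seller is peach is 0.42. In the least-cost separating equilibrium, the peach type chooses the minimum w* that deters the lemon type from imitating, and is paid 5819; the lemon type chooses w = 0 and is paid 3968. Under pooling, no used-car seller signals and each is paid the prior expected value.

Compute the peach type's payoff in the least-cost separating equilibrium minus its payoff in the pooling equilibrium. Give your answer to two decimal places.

155.79

Least-cost separating signal: w* solves 3968 = 5819 − 240·w*, so w* = (5819 − 3968)/240 = 7.7125.
Peach type's separating payoff: 5819 − 119 × w* = 5819 − 119 × (5819 − 3968)/240 = 5819 − 220269/240 = 4901.2125.
Pooling payoff: 0.42 × 5819 + 0.58 × 3968 = 4745.42.
Difference: 4901.2125 − 4745.42 = 155.7925, i.e. 155.79 to two decimal places.
The peach type prefers to separate.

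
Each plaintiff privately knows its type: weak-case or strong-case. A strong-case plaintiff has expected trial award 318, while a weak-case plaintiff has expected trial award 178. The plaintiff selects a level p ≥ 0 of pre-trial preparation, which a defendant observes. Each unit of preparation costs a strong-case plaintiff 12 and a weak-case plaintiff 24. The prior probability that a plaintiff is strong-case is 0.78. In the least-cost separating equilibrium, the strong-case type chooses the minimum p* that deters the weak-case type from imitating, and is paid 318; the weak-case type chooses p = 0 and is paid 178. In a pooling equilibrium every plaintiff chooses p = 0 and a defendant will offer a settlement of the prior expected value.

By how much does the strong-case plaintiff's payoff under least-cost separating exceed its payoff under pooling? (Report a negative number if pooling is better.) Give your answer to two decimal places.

Least-cost separating signal: p* solves 178 = 318 − 24·p*, so p* = (318 − 178)/24 ≈ 5.8333.
Strong-case type's separating payoff: 318 − 12 × p* = 318 − 12 × (318 − 178)/24 = 318 − 1680/24 = 248.
Pooling payoff: 0.78 × 318 + 0.22 × 178 = 287.2.
Difference: 248 − 287.2 = -39.20.
The strong-case type would prefer the pooling outcome.

-39.20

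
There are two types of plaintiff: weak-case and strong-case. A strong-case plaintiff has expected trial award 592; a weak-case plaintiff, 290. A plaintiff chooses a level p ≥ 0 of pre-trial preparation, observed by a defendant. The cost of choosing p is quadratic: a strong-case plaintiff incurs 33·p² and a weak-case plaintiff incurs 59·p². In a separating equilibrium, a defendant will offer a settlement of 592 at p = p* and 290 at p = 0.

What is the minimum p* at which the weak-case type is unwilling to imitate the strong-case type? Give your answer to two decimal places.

The weak-case type at p = 0 receives 290; imitating at p* yields 592 − 59·p*².
Indifference: 290 = 592 − 59·p*², so p*² = (592 − 290) / 59 ≈ 5.1186.
p* = √5.1186 ≈ 2.26.

2.26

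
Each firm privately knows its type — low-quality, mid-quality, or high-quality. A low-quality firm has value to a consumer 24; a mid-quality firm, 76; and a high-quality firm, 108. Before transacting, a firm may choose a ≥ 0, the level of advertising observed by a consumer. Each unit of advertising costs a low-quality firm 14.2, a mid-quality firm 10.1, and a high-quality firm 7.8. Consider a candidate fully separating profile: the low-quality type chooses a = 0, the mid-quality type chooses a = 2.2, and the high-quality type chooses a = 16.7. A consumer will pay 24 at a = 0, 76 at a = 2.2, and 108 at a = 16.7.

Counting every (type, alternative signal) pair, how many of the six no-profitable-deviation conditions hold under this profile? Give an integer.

Mid-quality (own payoff 76 − 10.1×2.2 = 53.78): to a=0 gives 24 → no gain ✓; to a=16.7 gives 108 − 10.1×16.7 = -60.67 → no gain ✓.
High-quality (own payoff 108 − 7.8×16.7 = -22.26): to a=0 gives 24 → profitable ✗; to a=2.2 gives 76 − 7.8×2.2 = 58.84 → profitable ✗.
Low-quality (own payoff 24): to a=2.2 gives 76 − 14.2×2.2 = 44.76 → profitable ✗; to a=16.7 gives 108 − 14.2×16.7 = -129.14 → no gain ✓.
3 of the 6 constraints hold; not an equilibrium.

3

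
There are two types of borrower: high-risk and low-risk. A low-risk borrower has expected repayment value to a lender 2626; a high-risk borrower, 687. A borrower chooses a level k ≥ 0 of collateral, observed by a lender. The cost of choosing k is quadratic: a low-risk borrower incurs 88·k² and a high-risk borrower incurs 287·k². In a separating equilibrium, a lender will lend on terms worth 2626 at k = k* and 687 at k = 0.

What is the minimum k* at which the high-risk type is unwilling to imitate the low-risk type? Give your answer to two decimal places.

2.60

The high-risk type at k = 0 receives 687; imitating at k* yields 2626 − 287·k*².
Indifference: 687 = 2626 − 287·k*², so k*² = (2626 − 687) / 287 ≈ 6.7561.
k* = √6.7561 ≈ 2.60.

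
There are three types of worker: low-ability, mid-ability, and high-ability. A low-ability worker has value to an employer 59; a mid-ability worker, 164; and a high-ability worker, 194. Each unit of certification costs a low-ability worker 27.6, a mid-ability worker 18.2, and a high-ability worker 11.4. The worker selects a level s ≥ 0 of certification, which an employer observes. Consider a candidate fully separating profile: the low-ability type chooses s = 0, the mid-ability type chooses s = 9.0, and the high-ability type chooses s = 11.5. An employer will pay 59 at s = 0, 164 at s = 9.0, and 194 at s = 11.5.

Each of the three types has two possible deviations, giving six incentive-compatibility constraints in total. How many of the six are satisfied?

High-ability (own payoff 194 − 11.4×11.5 = 62.9): to s=0 gives 59 → no gain ✓; to s=9.0 gives 164 − 11.4×9.0 = 61.4 → no gain ✓.
Low-ability (own payoff 59): to s=9.0 gives 164 − 27.6×9.0 = -84.4 → no gain ✓; to s=11.5 gives 194 − 27.6×11.5 = -123.4 → no gain ✓.
Mid-ability (own payoff 164 − 18.2×9.0 = 0.2): to s=0 gives 59 → profitable ✗; to s=11.5 gives 194 − 18.2×11.5 = -15.3 → no gain ✓.
5 of the 6 constraints hold; not an equilibrium.

5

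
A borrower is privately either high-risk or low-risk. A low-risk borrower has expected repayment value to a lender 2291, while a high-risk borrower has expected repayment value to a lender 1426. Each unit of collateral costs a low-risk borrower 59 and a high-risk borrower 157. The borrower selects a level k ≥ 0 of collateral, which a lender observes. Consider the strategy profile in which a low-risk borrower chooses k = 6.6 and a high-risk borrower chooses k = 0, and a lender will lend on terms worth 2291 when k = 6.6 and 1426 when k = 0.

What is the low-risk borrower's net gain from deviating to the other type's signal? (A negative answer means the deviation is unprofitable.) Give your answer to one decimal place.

Playing k = 6.6 the low-risk borrower receives 2291 − 59 × 6.6 = 1901.6.
Deviating to k = 0 yields 1426 instead.
Gain from deviating: 1426 − 1901.6 = -475.6.
The gain is negative, so the low-risk type's incentive-compatibility constraint is satisfied.

-475.6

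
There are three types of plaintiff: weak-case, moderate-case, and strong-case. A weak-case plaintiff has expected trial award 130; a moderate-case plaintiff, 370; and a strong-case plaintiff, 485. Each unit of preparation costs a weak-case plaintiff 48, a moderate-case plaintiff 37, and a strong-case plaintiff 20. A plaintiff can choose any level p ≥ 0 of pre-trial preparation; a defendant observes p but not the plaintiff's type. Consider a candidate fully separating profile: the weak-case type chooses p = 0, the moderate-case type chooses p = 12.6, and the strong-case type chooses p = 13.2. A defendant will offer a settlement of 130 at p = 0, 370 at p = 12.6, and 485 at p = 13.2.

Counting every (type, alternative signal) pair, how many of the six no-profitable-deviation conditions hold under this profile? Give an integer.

Weak-case (own payoff 130): to p=12.6 gives 370 − 48×12.6 = -234.8 → no gain ✓; to p=13.2 gives 485 − 48×13.2 = -148.6 → no gain ✓.
Strong-case (own payoff 485 − 20×13.2 = 221): to p=0 gives 130 → no gain ✓; to p=12.6 gives 370 − 20×12.6 = 118 → no gain ✓.
Moderate-case (own payoff 370 − 37×12.6 = -96.2): to p=0 gives 130 → profitable ✗; to p=13.2 gives 485 − 37×13.2 = -3.4 → profitable ✗.
4 of the 6 constraints hold; not an equilibrium.

4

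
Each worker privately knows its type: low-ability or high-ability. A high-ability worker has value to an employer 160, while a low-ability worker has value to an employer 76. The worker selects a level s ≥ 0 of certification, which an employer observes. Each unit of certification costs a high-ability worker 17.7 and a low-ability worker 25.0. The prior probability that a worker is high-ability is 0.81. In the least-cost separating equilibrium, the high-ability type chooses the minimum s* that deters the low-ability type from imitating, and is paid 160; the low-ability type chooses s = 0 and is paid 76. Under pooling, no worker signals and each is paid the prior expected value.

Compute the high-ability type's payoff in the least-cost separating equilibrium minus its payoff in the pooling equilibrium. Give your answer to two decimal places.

Least-cost separating signal: s* solves 76 = 160 − 25.0·s*, so s* = (160 − 76)/25.0 = 3.36.
High-ability type's separating payoff: 160 − 17.7 × s* = 160 − 17.7 × (160 − 76)/25.0 = 160 − 1486.8/25.0 = 100.528.
Pooling payoff: 0.81 × 160 + 0.19 × 76 = 144.04.
Difference: 100.528 − 144.04 = -43.512, i.e. -43.51 to two decimal places.
The high-ability type would prefer the pooling outcome.

-43.51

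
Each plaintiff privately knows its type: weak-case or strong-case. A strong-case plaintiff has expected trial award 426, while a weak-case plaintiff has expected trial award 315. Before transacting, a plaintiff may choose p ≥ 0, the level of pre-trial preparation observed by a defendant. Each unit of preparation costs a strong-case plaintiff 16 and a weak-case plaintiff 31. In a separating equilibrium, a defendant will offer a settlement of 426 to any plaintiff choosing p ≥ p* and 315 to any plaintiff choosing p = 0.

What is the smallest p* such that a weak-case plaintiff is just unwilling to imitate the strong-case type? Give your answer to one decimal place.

3.6

A weak-case plaintiff choosing p = 0 receives 315.
Imitating at p* instead would pay 426 at cost 31·p*, netting 426 − 31·p*.
Indifference: 315 = 426 − 31·p*, so p* = (426 − 315) / 31 ≈ 3.6.
At p* the weak-case type's incentive constraint just binds; the strong-case type strictly prefers p* since its per-unit cost is lower.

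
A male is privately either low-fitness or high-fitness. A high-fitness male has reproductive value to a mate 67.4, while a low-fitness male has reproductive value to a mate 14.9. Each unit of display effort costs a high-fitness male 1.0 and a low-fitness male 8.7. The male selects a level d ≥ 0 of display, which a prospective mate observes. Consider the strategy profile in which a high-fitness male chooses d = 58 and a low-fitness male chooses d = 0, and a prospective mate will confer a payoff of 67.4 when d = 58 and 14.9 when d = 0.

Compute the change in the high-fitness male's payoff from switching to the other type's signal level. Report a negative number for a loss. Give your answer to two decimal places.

5.50

Playing d = 58 the high-fitness male receives 67.4 − 1.0 × 58 = 9.4.
Deviating to d = 0 yields 14.9 instead.
Gain from deviating: 14.9 − 9.4 = 5.50.
The gain is positive, so the high-fitness type's incentive-compatibility constraint is violated — this profile is not a separating equilibrium.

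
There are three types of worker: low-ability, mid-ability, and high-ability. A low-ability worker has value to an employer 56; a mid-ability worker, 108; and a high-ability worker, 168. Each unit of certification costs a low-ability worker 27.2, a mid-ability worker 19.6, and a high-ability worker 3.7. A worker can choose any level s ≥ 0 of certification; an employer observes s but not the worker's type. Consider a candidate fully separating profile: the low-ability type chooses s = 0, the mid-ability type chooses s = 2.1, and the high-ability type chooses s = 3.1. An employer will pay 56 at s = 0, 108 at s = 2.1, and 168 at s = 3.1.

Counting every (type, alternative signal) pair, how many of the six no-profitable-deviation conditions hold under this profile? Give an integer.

4

High-ability (own payoff 168 − 3.7×3.1 = 156.53): to s=0 gives 56 → no gain ✓; to s=2.1 gives 108 − 3.7×2.1 = 100.23 → no gain ✓.
Mid-ability (own payoff 108 − 19.6×2.1 = 66.84): to s=0 gives 56 → no gain ✓; to s=3.1 gives 168 − 19.6×3.1 = 107.24 → profitable ✗.
Low-ability (own payoff 56): to s=2.1 gives 108 − 27.2×2.1 = 50.88 → no gain ✓; to s=3.1 gives 168 − 27.2×3.1 = 83.68 → profitable ✗.
4 of the 6 constraints hold; not an equilibrium.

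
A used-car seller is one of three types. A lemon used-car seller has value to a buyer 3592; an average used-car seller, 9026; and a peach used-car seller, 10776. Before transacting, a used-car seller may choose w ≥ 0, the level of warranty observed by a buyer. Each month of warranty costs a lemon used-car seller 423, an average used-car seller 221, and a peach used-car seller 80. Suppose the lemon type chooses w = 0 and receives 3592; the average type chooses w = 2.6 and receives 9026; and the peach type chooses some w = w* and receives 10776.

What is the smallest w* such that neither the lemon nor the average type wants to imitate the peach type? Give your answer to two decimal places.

Lemon type (on-path payoff 3592) won't mimic when 3592 ≥ 10776 − 423·w*, i.e. w* ≥ 16.98.
Average type (on-path payoff 9026 − 221×2.6 = 8451.4) won't mimic when 8451.4 ≥ 10776 − 221·w*, i.e. w* ≥ 10.52.
Both must hold, so w* = max(16.98, 10.52) = 16.98. The lemon type's constraint binds.

16.98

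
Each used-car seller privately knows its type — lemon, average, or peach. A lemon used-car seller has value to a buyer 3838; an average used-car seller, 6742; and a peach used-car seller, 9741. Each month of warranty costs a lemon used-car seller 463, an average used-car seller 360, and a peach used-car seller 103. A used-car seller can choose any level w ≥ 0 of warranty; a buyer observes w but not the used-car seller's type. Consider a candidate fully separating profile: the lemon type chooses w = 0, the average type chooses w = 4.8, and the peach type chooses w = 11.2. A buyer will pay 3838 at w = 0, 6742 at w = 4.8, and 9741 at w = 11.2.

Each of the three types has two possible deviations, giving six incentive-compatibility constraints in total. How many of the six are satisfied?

3

Peach (own payoff 9741 − 103×11.2 = 8587.4): to w=0 gives 3838 → no gain ✓; to w=4.8 gives 6742 − 103×4.8 = 6247.6 → no gain ✓.
Lemon (own payoff 3838): to w=4.8 gives 6742 − 463×4.8 = 4519.6 → profitable ✗; to w=11.2 gives 9741 − 463×11.2 = 4555.4 → profitable ✗.
Average (own payoff 6742 − 360×4.8 = 5014): to w=0 gives 3838 → no gain ✓; to w=11.2 gives 9741 − 360×11.2 = 5709 → profitable ✗.
3 of the 6 constraints hold; not an equilibrium.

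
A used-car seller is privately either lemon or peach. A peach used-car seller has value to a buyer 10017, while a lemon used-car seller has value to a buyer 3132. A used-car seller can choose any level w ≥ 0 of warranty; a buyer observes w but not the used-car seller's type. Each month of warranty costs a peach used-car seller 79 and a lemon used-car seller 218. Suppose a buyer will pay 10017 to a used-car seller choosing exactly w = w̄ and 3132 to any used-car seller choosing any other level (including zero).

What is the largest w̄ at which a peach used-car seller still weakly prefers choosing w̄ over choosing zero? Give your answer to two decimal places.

87.15

Choosing w̄ yields the peach type 10017 − 79·w̄; choosing zero yields 3132.
The peach type is indifferent at 10017 − 79·w̄ = 3132, i.e. w̄ = (10017 − 3132) / 79 ≈ 87.15.
For any w̄ above 87.15 the peach type would rather pool at zero, so separation collapses.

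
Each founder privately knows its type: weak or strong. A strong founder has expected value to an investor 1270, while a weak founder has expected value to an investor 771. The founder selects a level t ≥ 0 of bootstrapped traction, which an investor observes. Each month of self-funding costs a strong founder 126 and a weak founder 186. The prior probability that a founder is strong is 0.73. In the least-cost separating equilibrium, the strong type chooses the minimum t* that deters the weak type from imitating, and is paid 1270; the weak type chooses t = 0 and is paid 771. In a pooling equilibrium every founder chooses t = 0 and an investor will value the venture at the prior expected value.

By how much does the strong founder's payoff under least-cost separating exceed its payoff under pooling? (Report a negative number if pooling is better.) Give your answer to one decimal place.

Least-cost separating signal: t* solves 771 = 1270 − 186·t*, so t* = (1270 − 771)/186 ≈ 2.6828.
Strong type's separating payoff: 1270 − 126 × t* = 1270 − 126 × (1270 − 771)/186 = 1270 − 62874/186 ≈ 931.968.
Pooling payoff: 0.73 × 1270 + 0.27 × 771 = 1135.27.
Difference: 931.968 − 1135.27 = -203.302, i.e. -203.3 to one decimal place.
The strong type would prefer the pooling outcome.

-203.3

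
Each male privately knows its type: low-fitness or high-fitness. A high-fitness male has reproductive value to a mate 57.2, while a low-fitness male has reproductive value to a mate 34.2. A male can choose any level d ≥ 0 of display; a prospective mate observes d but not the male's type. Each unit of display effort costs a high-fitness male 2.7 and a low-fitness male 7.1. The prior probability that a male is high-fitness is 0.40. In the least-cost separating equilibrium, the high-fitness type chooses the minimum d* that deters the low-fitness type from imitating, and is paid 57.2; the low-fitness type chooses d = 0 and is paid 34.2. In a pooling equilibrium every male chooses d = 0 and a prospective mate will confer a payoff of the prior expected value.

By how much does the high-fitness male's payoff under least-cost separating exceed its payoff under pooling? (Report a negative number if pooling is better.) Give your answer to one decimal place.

Least-cost separating signal: d* solves 34.2 = 57.2 − 7.1·d*, so d* = (57.2 − 34.2)/7.1 ≈ 3.2394.
High-fitness type's separating payoff: 57.2 − 2.7 × d* = 57.2 − 2.7 × (57.2 − 34.2)/7.1 = 57.2 − 62.1/7.1 ≈ 48.454.
Pooling payoff: 0.40 × 57.2 + 0.60 × 34.2 = 43.4.
Difference: 48.454 − 43.4 = 5.054, i.e. 5.1 to one decimal place.
The high-fitness type prefers to separate.

5.1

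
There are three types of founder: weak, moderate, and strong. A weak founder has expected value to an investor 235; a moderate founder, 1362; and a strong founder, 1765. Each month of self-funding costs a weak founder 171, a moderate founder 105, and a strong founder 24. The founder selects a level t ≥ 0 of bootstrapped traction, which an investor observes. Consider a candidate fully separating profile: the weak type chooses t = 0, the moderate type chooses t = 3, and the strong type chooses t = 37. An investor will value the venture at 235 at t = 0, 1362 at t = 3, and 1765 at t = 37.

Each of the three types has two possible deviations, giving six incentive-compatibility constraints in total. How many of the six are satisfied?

Moderate (own payoff 1362 − 105×3 = 1047): to t=0 gives 235 → no gain ✓; to t=37 gives 1765 − 105×37 = -2120 → no gain ✓.
Strong (own payoff 1765 − 24×37 = 877): to t=0 gives 235 → no gain ✓; to t=3 gives 1362 − 24×3 = 1290 → profitable ✗.
Weak (own payoff 235): to t=3 gives 1362 − 171×3 = 849 → profitable ✗; to t=37 gives 1765 − 171×37 = -4562 → no gain ✓.
4 of the 6 constraints hold; not an equilibrium.

4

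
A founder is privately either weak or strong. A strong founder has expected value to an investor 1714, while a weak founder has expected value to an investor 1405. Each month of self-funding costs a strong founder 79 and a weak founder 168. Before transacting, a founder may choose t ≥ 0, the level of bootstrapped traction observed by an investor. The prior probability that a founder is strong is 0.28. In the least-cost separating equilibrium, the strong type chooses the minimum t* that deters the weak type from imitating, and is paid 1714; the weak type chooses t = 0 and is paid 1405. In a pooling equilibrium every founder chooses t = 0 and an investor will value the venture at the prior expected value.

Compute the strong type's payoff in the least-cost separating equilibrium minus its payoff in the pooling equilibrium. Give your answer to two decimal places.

77.18

Least-cost separating signal: t* solves 1405 = 1714 − 168·t*, so t* = (1714 − 1405)/168 ≈ 1.8393.
Strong type's separating payoff: 1714 − 79 × t* = 1714 − 79 × (1714 − 1405)/168 = 1714 − 24411/168 ≈ 1568.6964.
Pooling payoff: 0.28 × 1714 + 0.72 × 1405 = 1491.52.
Difference: 1568.6964 − 1491.52 = 77.1764, i.e. 77.18 to two decimal places.
The strong type prefers to separate.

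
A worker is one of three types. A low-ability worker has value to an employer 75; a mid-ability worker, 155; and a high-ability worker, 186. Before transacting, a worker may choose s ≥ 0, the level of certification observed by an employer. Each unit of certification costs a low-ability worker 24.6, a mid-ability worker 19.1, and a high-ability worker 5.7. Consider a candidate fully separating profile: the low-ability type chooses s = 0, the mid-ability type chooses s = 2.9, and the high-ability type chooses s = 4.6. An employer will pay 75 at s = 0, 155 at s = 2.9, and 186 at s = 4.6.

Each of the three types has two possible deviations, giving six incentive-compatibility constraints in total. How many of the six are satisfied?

5

Mid-ability (own payoff 155 − 19.1×2.9 = 99.61): to s=0 gives 75 → no gain ✓; to s=4.6 gives 186 − 19.1×4.6 = 98.14 → no gain ✓.
High-ability (own payoff 186 − 5.7×4.6 = 159.78): to s=0 gives 75 → no gain ✓; to s=2.9 gives 155 − 5.7×2.9 = 138.47 → no gain ✓.
Low-ability (own payoff 75): to s=2.9 gives 155 − 24.6×2.9 = 83.66 → profitable ✗; to s=4.6 gives 186 − 24.6×4.6 = 72.84 → no gain ✓.
5 of the 6 constraints hold; not an equilibrium.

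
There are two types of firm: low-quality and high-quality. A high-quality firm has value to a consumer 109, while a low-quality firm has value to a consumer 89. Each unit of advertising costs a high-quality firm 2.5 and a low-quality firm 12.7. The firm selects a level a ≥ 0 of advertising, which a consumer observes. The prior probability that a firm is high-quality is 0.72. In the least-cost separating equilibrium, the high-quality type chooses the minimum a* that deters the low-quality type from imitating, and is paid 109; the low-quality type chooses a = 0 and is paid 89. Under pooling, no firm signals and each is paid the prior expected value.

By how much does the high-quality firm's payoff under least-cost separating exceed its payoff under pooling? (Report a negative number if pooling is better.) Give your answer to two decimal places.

Least-cost separating signal: a* solves 89 = 109 − 12.7·a*, so a* = (109 − 89)/12.7 ≈ 1.5748.
High-quality type's separating payoff: 109 − 2.5 × a* = 109 − 2.5 × (109 − 89)/12.7 = 109 − 50/12.7 ≈ 105.0630.
Pooling payoff: 0.72 × 109 + 0.28 × 89 = 103.4.
Difference: 105.0630 − 103.4 = 1.663, i.e. 1.66 to two decimal places.
The high-quality type prefers to separate.

1.66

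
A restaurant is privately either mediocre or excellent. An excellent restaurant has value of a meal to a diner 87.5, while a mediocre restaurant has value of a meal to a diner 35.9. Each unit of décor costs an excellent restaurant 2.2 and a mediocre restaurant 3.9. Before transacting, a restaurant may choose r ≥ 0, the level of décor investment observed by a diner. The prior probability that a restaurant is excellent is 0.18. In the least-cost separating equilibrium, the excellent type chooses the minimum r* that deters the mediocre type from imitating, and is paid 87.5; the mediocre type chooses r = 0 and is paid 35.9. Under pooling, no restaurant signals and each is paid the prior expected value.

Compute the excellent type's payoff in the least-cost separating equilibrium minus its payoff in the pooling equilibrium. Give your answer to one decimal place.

13.2

Least-cost separating signal: r* solves 35.9 = 87.5 − 3.9·r*, so r* = (87.5 − 35.9)/3.9 ≈ 13.2308.
Excellent type's separating payoff: 87.5 − 2.2 × r* = 87.5 − 2.2 × (87.5 − 35.9)/3.9 = 87.5 − 113.52/3.9 ≈ 58.392.
Pooling payoff: 0.18 × 87.5 + 0.82 × 35.9 = 45.188.
Difference: 58.392 − 45.188 = 13.204, i.e. 13.2 to one decimal place.
The excellent type prefers to separate.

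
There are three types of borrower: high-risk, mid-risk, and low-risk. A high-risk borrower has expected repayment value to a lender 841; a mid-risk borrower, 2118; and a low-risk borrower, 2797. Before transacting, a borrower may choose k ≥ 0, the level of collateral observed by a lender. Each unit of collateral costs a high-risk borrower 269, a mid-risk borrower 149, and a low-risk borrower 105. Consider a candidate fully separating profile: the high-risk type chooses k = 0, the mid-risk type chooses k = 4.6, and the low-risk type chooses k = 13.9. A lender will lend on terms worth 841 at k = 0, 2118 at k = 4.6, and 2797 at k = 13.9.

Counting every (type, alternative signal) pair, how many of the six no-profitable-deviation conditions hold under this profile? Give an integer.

Mid-risk (own payoff 2118 − 149×4.6 = 1432.6): to k=0 gives 841 → no gain ✓; to k=13.9 gives 2797 − 149×13.9 = 725.9 → no gain ✓.
High-risk (own payoff 841): to k=4.6 gives 2118 − 269×4.6 = 880.6 → profitable ✗; to k=13.9 gives 2797 − 269×13.9 = -942.1 → no gain ✓.
Low-risk (own payoff 2797 − 105×13.9 = 1337.5): to k=0 gives 841 → no gain ✓; to k=4.6 gives 2118 − 105×4.6 = 1635 → profitable ✗.
4 of the 6 constraints hold; not an equilibrium.

4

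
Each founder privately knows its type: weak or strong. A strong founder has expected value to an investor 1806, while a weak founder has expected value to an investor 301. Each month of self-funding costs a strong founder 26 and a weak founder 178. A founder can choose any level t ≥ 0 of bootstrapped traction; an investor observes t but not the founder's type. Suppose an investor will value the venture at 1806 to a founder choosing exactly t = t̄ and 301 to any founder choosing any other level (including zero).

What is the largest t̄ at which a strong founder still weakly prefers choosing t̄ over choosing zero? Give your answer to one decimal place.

57.9

Choosing t̄ yields the strong type 1806 − 26·t̄; choosing zero yields 301.
The strong type is indifferent at 1806 − 26·t̄ = 301, i.e. t̄ = (1806 − 301) / 26 ≈ 57.9.
For any t̄ above 57.9 the strong type would rather pool at zero, so separation collapses.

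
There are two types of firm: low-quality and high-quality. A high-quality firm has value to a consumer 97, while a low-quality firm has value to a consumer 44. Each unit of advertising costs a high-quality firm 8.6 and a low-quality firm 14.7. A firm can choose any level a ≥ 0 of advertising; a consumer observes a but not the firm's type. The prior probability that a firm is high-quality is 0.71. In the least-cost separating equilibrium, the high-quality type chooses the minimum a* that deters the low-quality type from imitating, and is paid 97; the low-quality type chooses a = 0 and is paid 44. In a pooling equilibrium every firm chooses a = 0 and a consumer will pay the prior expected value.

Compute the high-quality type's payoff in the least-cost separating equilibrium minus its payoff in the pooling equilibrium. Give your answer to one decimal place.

Least-cost separating signal: a* solves 44 = 97 − 14.7·a*, so a* = (97 − 44)/14.7 ≈ 3.6054.
High-quality type's separating payoff: 97 − 8.6 × a* = 97 − 8.6 × (97 − 44)/14.7 = 97 − 455.8/14.7 ≈ 65.993.
Pooling payoff: 0.71 × 97 + 0.29 × 44 = 81.63.
Difference: 65.993 − 81.63 = -15.637, i.e. -15.6 to one decimal place.
The high-quality type would prefer the pooling outcome.

-15.6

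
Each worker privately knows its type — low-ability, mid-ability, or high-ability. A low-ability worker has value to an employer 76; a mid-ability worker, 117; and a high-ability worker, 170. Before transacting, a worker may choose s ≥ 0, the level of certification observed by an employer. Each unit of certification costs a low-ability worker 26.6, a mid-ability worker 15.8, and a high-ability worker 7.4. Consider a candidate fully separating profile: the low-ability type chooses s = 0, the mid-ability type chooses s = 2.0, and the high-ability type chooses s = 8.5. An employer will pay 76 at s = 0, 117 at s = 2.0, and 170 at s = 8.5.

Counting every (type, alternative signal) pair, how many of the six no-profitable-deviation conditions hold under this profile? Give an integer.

Low-ability (own payoff 76): to s=2.0 gives 117 − 26.6×2.0 = 63.8 → no gain ✓; to s=8.5 gives 170 − 26.6×8.5 = -56.1 → no gain ✓.
Mid-ability (own payoff 117 − 15.8×2.0 = 85.4): to s=0 gives 76 → no gain ✓; to s=8.5 gives 170 − 15.8×8.5 = 35.7 → no gain ✓.
High-ability (own payoff 170 − 7.4×8.5 = 107.1): to s=0 gives 76 → no gain ✓; to s=2.0 gives 117 − 7.4×2.0 = 102.2 → no gain ✓.
6 of the 6 constraints hold; this profile is a separating equilibrium.

6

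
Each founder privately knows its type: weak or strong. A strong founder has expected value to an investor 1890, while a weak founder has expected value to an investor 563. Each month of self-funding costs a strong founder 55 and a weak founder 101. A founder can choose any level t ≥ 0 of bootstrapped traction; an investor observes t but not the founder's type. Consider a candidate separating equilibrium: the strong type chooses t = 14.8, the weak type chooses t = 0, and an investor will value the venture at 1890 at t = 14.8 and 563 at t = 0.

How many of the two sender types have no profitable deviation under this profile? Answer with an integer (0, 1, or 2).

2

Weak type: stay at 0 → 563; mimic → 1890 − 101 × 14.8 = 395.2. IC holds (563 ≥ 395.2).
Strong type: signal → 1890 − 55 × 14.8 = 1076; deviate to 0 → 563. IC holds (1076 ≥ 563).
2 of 2 constraints hold, so this is a separating equilibrium.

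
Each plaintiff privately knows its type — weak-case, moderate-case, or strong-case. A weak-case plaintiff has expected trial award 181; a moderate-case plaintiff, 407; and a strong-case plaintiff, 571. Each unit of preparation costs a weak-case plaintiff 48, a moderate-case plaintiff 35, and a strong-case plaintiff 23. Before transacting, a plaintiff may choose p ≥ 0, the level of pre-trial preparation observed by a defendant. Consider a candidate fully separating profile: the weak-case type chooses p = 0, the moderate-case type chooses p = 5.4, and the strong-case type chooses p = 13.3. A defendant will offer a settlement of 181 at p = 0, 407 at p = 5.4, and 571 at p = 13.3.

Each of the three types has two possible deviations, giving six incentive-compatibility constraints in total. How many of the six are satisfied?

Strong-case (own payoff 571 − 23×13.3 = 265.1): to p=0 gives 181 → no gain ✓; to p=5.4 gives 407 − 23×5.4 = 282.8 → profitable ✗.
Moderate-case (own payoff 407 − 35×5.4 = 218): to p=0 gives 181 → no gain ✓; to p=13.3 gives 571 − 35×13.3 = 105.5 → no gain ✓.
Weak-case (own payoff 181): to p=5.4 gives 407 − 48×5.4 = 147.8 → no gain ✓; to p=13.3 gives 571 − 48×13.3 = -67.4 → no gain ✓.
5 of the 6 constraints hold; not an equilibrium.

5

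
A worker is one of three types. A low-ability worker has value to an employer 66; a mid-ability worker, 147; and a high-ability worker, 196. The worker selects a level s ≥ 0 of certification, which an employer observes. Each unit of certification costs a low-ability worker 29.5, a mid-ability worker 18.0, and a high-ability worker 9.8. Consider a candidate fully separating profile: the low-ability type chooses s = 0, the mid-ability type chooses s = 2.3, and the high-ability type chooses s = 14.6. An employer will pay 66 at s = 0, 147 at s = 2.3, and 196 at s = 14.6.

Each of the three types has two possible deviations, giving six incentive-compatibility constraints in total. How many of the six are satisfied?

3

Mid-ability (own payoff 147 − 18.0×2.3 = 105.6): to s=0 gives 66 → no gain ✓; to s=14.6 gives 196 − 18.0×14.6 = -66.8 → no gain ✓.
High-ability (own payoff 196 − 9.8×14.6 = 52.92): to s=0 gives 66 → profitable ✗; to s=2.3 gives 147 − 9.8×2.3 = 124.46 → profitable ✗.
Low-ability (own payoff 66): to s=2.3 gives 147 − 29.5×2.3 = 79.15 → profitable ✗; to s=14.6 gives 196 − 29.5×14.6 = -234.7 → no gain ✓.
3 of the 6 constraints hold; not an equilibrium.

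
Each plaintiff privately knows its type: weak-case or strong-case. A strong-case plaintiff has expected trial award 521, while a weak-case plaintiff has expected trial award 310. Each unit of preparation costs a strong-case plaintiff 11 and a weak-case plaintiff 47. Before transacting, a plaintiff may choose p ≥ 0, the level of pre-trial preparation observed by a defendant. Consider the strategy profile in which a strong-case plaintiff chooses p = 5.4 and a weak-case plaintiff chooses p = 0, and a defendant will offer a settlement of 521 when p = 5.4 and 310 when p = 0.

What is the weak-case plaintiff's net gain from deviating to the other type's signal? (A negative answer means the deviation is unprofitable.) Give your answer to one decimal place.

-42.8

Playing p = 0 the weak-case plaintiff receives 310.
Deviating to p = 5.4 brings payment 521 at cost 47 × 5.4 = 253.8, netting 267.2.
Gain from deviating: 267.2 − 310 = -42.8.
The gain is negative, so the weak-case type's incentive-compatibility constraint is satisfied.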